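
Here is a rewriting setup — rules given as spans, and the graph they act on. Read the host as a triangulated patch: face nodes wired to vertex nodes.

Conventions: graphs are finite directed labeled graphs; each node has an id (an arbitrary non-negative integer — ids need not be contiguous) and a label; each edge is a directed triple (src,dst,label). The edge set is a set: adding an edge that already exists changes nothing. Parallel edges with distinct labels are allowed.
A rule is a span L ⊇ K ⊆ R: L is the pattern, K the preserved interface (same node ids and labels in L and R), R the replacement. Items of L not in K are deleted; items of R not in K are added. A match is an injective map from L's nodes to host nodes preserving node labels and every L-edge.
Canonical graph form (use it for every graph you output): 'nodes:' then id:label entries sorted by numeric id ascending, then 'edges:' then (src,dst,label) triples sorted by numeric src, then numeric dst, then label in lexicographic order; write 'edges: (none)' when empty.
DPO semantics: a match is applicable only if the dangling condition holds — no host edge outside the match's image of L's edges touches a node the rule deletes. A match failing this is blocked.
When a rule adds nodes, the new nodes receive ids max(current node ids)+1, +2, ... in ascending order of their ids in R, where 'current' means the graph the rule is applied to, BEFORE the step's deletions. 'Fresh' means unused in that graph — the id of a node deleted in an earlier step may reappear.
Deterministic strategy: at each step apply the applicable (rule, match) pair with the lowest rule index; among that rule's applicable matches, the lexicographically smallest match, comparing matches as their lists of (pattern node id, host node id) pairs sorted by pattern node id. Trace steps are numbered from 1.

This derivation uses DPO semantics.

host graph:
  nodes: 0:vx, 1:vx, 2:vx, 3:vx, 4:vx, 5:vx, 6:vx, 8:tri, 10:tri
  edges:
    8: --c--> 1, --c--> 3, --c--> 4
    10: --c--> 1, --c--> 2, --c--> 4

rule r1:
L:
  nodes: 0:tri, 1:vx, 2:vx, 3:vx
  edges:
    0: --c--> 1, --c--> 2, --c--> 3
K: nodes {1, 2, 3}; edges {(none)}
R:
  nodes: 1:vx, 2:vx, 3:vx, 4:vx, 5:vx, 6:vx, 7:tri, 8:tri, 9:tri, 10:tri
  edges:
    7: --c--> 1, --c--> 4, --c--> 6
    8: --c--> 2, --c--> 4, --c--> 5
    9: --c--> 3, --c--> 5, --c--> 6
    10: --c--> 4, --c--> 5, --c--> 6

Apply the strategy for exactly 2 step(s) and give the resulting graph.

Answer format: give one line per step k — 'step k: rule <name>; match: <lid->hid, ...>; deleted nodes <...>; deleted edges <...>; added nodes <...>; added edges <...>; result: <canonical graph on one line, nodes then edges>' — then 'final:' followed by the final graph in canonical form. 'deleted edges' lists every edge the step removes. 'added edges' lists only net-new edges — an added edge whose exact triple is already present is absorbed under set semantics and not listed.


step 1: rule r1; match: 0->8, 1->1, 2->3, 3->4; deleted nodes 8; deleted edges (8,1,c); (8,3,c); (8,4,c); added nodes 11, 12, 13, 14, 15, 16, 17; added edges (14,1,c); (14,11,c); (14,13,c); (15,3,c); (15,11,c); (15,12,c); (16,4,c); (16,12,c); (16,13,c); (17,11,c); (17,12,c); (17,13,c); result: nodes: 0:vx, 1:vx, 2:vx, 3:vx, 4:vx, 5:vx, 6:vx, 10:tri, 11:vx, 12:vx, 13:vx, 14:tri, 15:tri, 16:tri, 17:tri edges: (10,1,c); (10,2,c); (10,4,c); (14,1,c); (14,11,c); (14,13,c); (15,3,c); (15,11,c); (15,12,c); (16,4,c); (16,12,c); (16,13,c); (17,11,c); (17,12,c); (17,13,c)
step 2: rule r1; match: 0->10, 1->1, 2->2, 3->4; deleted nodes 10; deleted edges (10,1,c); (10,2,c); (10,4,c); added nodes 18, 19, 20, 21, 22, 23, 24; added edges (21,1,c); (21,18,c); (21,20,c); (22,2,c); (22,18,c); (22,19,c); (23,4,c); (23,19,c); (23,20,c); (24,18,c); (24,19,c); (24,20,c); result: nodes: 0:vx, 1:vx, 2:vx, 3:vx, 4:vx, 5:vx, 6:vx, 11:vx, 12:vx, 13:vx, 14:tri, 15:tri, 16:tri, 17:tri, 18:vx, 19:vx, 20:vx, 21:tri, 22:tri, 23:tri, 24:tri edges: (14,1,c); (14,11,c); (14,13,c); (15,3,c); (15,11,c); (15,12,c); (16,4,c); (16,12,c); (16,13,c); (17,11,c); (17,12,c); (17,13,c); (21,1,c); (21,18,c); (21,20,c); (22,2,c); (22,18,c); (22,19,c); (23,4,c); (23,19,c); (23,20,c); (24,18,c); (24,19,c); (24,20,c)
final:
nodes: 0:vx, 1:vx, 2:vx, 3:vx, 4:vx, 5:vx, 6:vx, 11:vx, 12:vx, 13:vx, 14:tri, 15:tri, 16:tri, 17:tri, 18:vx, 19:vx, 20:vx, 21:tri, 22:tri, 23:tri, 24:tri
edges: (14,1,c); (14,11,c); (14,13,c); (15,3,c); (15,11,c); (15,12,c); (16,4,c); (16,12,c); (16,13,c); (17,11,c); (17,12,c); (17,13,c); (21,1,c); (21,18,c); (21,20,c); (22,2,c); (22,18,c); (22,19,c); (23,4,c); (23,19,c); (23,20,c); (24,18,c); (24,19,c); (24,20,c)


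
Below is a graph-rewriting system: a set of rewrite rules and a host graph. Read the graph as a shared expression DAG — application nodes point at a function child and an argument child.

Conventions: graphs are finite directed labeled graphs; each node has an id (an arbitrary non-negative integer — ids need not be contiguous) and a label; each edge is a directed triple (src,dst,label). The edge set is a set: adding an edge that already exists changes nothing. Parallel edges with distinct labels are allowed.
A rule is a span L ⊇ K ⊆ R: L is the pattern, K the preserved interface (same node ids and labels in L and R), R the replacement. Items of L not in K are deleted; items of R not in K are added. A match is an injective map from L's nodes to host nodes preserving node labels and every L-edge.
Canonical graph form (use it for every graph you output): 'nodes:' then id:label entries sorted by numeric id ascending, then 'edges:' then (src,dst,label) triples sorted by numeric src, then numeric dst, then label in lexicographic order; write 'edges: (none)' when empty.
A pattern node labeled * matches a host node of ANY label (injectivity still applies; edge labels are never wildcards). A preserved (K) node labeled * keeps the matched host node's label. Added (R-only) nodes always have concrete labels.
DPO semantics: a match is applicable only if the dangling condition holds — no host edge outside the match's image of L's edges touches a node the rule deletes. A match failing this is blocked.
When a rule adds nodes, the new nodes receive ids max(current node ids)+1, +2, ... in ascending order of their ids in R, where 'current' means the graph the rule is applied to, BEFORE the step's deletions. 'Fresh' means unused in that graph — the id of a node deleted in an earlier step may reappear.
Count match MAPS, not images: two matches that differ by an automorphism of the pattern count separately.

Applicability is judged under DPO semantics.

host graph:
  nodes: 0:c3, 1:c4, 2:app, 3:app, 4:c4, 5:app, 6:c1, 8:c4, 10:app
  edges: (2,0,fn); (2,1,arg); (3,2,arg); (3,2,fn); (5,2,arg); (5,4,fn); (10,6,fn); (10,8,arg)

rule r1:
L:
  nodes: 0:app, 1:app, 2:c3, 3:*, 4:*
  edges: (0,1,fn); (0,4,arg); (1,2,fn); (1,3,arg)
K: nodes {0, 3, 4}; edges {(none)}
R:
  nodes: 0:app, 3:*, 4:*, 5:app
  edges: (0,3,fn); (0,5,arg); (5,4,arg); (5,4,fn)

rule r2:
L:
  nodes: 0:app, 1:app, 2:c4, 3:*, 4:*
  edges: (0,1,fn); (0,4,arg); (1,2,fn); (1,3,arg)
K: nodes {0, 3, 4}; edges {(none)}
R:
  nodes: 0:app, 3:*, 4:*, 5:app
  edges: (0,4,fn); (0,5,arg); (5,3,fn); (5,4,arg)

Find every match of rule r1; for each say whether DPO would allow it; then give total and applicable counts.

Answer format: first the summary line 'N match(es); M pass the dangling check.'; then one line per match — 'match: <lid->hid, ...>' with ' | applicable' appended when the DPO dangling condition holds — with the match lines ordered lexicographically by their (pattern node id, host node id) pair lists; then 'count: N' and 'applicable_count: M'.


0 match(es); 0 pass the dangling check.
count: 0
applicable_count: 0


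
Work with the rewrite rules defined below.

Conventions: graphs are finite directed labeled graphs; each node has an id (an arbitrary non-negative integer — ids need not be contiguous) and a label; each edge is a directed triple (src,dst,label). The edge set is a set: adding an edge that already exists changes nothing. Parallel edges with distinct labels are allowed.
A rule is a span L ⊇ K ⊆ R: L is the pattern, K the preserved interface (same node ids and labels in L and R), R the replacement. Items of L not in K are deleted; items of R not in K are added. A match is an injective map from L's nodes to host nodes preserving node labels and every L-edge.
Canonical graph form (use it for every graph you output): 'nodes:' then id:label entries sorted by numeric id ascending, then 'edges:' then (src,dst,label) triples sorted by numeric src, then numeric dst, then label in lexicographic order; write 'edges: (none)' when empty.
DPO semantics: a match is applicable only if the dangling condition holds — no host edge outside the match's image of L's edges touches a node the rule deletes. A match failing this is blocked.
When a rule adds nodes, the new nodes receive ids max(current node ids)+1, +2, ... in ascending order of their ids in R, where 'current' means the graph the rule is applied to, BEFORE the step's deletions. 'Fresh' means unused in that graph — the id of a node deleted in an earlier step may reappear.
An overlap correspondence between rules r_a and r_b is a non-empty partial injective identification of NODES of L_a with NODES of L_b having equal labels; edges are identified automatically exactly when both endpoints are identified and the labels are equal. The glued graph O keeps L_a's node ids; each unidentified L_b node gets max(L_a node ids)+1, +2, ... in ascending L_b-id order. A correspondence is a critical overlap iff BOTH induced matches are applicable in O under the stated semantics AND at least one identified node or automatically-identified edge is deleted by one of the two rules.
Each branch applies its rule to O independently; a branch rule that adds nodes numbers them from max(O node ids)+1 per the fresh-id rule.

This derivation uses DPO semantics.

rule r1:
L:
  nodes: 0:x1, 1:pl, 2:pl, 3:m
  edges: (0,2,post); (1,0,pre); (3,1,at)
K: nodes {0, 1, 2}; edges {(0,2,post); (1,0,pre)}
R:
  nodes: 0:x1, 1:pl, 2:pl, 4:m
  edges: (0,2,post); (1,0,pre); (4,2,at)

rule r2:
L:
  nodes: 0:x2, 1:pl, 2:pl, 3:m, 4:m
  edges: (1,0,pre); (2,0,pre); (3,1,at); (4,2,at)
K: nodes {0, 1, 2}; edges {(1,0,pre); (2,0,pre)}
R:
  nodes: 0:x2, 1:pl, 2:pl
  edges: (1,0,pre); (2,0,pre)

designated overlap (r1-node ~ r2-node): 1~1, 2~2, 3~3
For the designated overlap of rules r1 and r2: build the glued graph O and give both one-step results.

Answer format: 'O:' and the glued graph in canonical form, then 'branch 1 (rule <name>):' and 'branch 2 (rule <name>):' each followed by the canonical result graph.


O:
nodes: 0:x1, 1:pl, 2:pl, 3:m, 4:x2, 5:m
edges: (0,2,post); (1,0,pre); (1,4,pre); (2,4,pre); (3,1,at); (5,2,at)
branch 1 (rule r1):
nodes: 0:x1, 1:pl, 2:pl, 4:x2, 5:m, 6:m
edges: (0,2,post); (1,0,pre); (1,4,pre); (2,4,pre); (5,2,at); (6,2,at)
branch 2 (rule r2):
nodes: 0:x1, 1:pl, 2:pl, 4:x2
edges: (0,2,post); (1,0,pre); (1,4,pre); (2,4,pre)


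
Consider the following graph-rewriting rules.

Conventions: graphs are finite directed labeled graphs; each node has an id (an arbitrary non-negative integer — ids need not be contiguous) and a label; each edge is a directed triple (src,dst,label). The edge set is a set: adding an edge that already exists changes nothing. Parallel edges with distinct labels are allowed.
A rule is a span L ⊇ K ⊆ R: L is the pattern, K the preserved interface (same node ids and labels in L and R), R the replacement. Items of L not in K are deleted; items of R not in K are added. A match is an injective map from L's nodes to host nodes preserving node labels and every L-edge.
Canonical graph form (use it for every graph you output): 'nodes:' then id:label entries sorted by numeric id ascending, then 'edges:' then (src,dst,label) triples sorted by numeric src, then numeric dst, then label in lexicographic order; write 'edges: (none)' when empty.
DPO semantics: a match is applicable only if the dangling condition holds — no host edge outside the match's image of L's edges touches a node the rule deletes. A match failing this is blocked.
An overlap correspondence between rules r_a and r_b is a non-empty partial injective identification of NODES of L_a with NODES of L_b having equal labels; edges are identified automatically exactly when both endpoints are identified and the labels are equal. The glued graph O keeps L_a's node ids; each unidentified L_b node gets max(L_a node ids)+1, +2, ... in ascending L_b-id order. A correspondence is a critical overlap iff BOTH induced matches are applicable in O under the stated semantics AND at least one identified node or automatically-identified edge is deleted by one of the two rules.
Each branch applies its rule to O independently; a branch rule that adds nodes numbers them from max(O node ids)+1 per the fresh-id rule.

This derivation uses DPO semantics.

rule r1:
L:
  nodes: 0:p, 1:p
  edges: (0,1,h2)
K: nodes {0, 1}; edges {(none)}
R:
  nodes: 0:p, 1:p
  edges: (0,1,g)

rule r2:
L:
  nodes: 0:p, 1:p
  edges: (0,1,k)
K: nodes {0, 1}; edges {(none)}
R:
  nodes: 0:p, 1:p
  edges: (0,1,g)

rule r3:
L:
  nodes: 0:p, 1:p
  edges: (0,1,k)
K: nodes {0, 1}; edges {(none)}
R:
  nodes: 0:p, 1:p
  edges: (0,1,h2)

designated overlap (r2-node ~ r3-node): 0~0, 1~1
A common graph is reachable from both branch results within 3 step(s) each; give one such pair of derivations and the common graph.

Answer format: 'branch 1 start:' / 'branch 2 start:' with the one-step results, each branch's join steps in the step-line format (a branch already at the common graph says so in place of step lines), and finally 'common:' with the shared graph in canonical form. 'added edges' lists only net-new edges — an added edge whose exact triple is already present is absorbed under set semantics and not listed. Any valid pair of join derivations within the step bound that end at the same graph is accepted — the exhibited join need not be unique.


branch 1 start:
nodes: 0:p, 1:p
edges: (0,1,g)
branch 2 start:
nodes: 0:p, 1:p
edges: (0,1,h2)
branch 1: already at the common graph (0 steps)
branch 2 step 1: rule r1; match: 0->0, 1->1; deleted nodes (none); deleted edges (0,1,h2); added nodes (none); added edges (0,1,g); result: nodes: 0:p, 1:p edges: (0,1,g)
common:
nodes: 0:p, 1:p
edges: (0,1,g)


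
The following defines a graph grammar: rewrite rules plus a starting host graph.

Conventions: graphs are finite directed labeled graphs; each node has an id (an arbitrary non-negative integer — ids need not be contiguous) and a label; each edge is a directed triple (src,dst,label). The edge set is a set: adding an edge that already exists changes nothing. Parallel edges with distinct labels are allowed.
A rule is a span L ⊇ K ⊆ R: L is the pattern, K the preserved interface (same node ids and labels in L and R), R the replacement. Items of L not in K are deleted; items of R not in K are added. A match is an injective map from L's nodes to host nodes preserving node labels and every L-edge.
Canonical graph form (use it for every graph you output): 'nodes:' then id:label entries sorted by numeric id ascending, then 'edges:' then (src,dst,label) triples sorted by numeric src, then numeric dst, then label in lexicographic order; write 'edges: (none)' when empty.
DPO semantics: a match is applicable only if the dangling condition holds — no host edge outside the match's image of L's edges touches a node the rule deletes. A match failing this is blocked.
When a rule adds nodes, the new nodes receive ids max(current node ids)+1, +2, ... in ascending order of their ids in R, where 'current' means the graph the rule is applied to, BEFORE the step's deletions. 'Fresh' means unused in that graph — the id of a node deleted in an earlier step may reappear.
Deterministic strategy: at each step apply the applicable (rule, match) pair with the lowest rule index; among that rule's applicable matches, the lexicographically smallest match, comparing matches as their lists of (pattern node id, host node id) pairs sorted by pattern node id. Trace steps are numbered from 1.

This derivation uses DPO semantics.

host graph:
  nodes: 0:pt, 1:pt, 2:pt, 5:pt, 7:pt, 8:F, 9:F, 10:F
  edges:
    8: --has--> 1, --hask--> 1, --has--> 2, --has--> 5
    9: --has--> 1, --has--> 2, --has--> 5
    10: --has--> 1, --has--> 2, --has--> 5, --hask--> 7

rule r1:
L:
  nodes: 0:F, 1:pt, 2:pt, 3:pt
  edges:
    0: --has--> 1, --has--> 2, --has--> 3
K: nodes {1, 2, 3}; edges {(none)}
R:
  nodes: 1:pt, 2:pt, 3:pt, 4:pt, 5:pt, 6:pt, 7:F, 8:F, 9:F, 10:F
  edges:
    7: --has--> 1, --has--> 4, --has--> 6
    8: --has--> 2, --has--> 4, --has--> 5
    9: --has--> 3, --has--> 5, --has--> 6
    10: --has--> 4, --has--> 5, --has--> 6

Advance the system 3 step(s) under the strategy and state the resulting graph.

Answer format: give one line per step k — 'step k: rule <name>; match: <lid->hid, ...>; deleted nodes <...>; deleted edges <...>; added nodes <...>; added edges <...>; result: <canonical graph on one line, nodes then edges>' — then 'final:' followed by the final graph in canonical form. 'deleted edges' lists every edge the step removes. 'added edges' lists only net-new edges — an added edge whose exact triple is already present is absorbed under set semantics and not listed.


step 1: rule r1; match: 0->9, 1->1, 2->2, 3->5; deleted nodes 9; deleted edges (9,1,has); (9,2,has); (9,5,has); added nodes 11, 12, 13, 14, 15, 16, 17; added edges (14,1,has); (14,11,has); (14,13,has); (15,2,has); (15,11,has); (15,12,has); (16,5,has); (16,12,has); (16,13,has); (17,11,has); (17,12,has); (17,13,has); result: nodes: 0:pt, 1:pt, 2:pt, 5:pt, 7:pt, 8:F, 10:F, 11:pt, 12:pt, 13:pt, 14:F, 15:F, 16:F, 17:F edges: (8,1,has); (8,1,hask); (8,2,has); (8,5,has); (10,1,has); (10,2,has); (10,5,has); (10,7,hask); (14,1,has); (14,11,has); (14,13,has); (15,2,has); (15,11,has); (15,12,has); (16,5,has); (16,12,has); (16,13,has); (17,11,has); (17,12,has); (17,13,has)
step 2: rule r1; match: 0->14, 1->1, 2->11, 3->13; deleted nodes 14; deleted edges (14,1,has); (14,11,has); (14,13,has); added nodes 18, 19, 20, 21, 22, 23, 24; added edges (21,1,has); (21,18,has); (21,20,has); (22,11,has); (22,18,has); (22,19,has); (23,13,has); (23,19,has); (23,20,has); (24,18,has); (24,19,has); (24,20,has); result: nodes: 0:pt, 1:pt, 2:pt, 5:pt, 7:pt, 8:F, 10:F, 11:pt, 12:pt, 13:pt, 15:F, 16:F, 17:F, 18:pt, 19:pt, 20:pt, 21:F, 22:F, 23:F, 24:F edges: (8,1,has); (8,1,hask); (8,2,has); (8,5,has); (10,1,has); (10,2,has); (10,5,has); (10,7,hask); (15,2,has); (15,11,has); (15,12,has); (16,5,has); (16,12,has); (16,13,has); (17,11,has); (17,12,has); (17,13,has); (21,1,has); (21,18,has); (21,20,has); (22,11,has); (22,18,has); (22,19,has); (23,13,has); (23,19,has); (23,20,has); (24,18,has); (24,19,has); (24,20,has)
step 3: rule r1; match: 0->15, 1->2, 2->11, 3->12; deleted nodes 15; deleted edges (15,2,has); (15,11,has); (15,12,has); added nodes 25, 26, 27, 28, 29, 30, 31; added edges (28,2,has); (28,25,has); (28,27,has); (29,11,has); (29,25,has); (29,26,has); (30,12,has); (30,26,has); (30,27,has); (31,25,has); (31,26,has); (31,27,has); result: nodes: 0:pt, 1:pt, 2:pt, 5:pt, 7:pt, 8:F, 10:F, 11:pt, 12:pt, 13:pt, 16:F, 17:F, 18:pt, 19:pt, 20:pt, 21:F, 22:F, 23:F, 24:F, 25:pt, 26:pt, 27:pt, 28:F, 29:F, 30:F, 31:F edges: (8,1,has); (8,1,hask); (8,2,has); (8,5,has); (10,1,has); (10,2,has); (10,5,has); (10,7,hask); (16,5,has); (16,12,has); (16,13,has); (17,11,has); (17,12,has); (17,13,has); (21,1,has); (21,18,has); (21,20,has); (22,11,has); (22,18,has); (22,19,has); (23,13,has); (23,19,has); (23,20,has); (24,18,has); (24,19,has); (24,20,has); (28,2,has); (28,25,has); (28,27,has); (29,11,has); (29,25,has); (29,26,has); (30,12,has); (30,26,has); (30,27,has); (31,25,has); (31,26,has); (31,27,has)
final:
nodes: 0:pt, 1:pt, 2:pt, 5:pt, 7:pt, 8:F, 10:F, 11:pt, 12:pt, 13:pt, 16:F, 17:F, 18:pt, 19:pt, 20:pt, 21:F, 22:F, 23:F, 24:F, 25:pt, 26:pt, 27:pt, 28:F, 29:F, 30:F, 31:F
edges: (8,1,has); (8,1,hask); (8,2,has); (8,5,has); (10,1,has); (10,2,has); (10,5,has); (10,7,hask); (16,5,has); (16,12,has); (16,13,has); (17,11,has); (17,12,has); (17,13,has); (21,1,has); (21,18,has); (21,20,has); (22,11,has); (22,18,has); (22,19,has); (23,13,has); (23,19,has); (23,20,has); (24,18,has); (24,19,has); (24,20,has); (28,2,has); (28,25,has); (28,27,has); (29,11,has); (29,25,has); (29,26,has); (30,12,has); (30,26,has); (30,27,has); (31,25,has); (31,26,has); (31,27,has)


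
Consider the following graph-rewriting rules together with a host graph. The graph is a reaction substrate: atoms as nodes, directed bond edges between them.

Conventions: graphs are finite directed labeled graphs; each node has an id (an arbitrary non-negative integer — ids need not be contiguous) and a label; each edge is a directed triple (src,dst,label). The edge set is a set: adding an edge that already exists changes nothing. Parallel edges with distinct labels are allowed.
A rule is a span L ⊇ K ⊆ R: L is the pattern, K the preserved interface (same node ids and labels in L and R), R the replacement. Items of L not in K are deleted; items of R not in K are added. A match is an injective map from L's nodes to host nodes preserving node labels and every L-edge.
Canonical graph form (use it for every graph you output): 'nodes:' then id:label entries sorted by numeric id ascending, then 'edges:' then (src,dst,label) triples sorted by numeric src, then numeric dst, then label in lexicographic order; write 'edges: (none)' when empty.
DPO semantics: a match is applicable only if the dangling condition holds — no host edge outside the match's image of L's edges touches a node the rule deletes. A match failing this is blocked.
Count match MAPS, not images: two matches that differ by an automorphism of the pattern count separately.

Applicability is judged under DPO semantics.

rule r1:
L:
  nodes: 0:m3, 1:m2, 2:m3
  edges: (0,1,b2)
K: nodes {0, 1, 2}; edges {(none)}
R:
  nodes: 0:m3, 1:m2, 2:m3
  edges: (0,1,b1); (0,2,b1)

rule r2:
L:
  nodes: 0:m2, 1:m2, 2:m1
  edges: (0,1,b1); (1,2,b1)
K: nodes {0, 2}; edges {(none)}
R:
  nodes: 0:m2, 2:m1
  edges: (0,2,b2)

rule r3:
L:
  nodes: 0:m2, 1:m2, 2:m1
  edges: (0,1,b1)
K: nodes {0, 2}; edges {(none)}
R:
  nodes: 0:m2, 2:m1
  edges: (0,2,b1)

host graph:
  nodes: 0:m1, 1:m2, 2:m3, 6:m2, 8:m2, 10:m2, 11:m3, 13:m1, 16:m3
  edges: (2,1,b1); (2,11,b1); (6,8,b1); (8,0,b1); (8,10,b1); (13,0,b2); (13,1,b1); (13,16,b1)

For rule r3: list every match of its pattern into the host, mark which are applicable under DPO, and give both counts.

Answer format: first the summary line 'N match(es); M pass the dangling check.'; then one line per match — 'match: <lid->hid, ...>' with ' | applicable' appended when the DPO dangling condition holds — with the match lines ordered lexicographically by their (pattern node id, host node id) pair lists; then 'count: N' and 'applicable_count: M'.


4 match(es); 2 pass the dangling check.
match: 0->6, 1->8, 2->0
match: 0->6, 1->8, 2->13
match: 0->8, 1->10, 2->0 | applicable
match: 0->8, 1->10, 2->13 | applicable
count: 4
applicable_count: 2


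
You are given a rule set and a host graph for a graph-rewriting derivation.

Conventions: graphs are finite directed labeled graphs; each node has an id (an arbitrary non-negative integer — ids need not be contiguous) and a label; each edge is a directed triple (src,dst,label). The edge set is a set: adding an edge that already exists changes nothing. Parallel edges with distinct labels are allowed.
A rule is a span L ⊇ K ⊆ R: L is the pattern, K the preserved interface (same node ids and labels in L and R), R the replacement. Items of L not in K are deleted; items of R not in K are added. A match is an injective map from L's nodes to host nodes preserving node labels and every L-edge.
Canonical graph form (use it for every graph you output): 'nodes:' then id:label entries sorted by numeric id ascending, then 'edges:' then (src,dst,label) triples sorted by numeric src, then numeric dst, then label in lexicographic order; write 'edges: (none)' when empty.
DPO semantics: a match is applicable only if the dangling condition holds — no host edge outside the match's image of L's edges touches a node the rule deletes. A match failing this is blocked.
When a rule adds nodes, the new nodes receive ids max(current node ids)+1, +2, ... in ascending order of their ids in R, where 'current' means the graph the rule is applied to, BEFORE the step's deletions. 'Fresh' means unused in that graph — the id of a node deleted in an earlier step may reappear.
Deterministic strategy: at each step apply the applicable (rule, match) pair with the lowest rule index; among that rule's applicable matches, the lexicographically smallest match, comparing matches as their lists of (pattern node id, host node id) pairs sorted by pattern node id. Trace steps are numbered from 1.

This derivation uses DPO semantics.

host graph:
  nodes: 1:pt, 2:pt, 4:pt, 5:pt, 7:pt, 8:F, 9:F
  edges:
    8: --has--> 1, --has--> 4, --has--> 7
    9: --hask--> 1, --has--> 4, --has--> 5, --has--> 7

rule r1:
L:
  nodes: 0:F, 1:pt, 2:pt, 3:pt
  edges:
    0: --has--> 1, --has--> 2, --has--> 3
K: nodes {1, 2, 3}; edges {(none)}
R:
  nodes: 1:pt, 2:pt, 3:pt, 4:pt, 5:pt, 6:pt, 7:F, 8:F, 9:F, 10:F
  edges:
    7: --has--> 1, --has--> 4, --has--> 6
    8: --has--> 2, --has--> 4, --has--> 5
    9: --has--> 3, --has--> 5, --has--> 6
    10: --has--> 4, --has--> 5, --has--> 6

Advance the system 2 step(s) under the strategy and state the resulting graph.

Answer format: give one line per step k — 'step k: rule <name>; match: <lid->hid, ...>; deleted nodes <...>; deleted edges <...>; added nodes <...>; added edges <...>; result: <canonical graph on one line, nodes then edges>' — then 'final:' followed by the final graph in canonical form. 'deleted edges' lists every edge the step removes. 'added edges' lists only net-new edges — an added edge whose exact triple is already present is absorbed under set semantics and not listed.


step 1: rule r1; match: 0->8, 1->1, 2->4, 3->7; deleted nodes 8; deleted edges (8,1,has); (8,4,has); (8,7,has); added nodes 10, 11, 12, 13, 14, 15, 16; added edges (13,1,has); (13,10,has); (13,12,has); (14,4,has); (14,10,has); (14,11,has); (15,7,has); (15,11,has); (15,12,has); (16,10,has); (16,11,has); (16,12,has); result: nodes: 1:pt, 2:pt, 4:pt, 5:pt, 7:pt, 9:F, 10:pt, 11:pt, 12:pt, 13:F, 14:F, 15:F, 16:F edges: (9,1,hask); (9,4,has); (9,5,has); (9,7,has); (13,1,has); (13,10,has); (13,12,has); (14,4,has); (14,10,has); (14,11,has); (15,7,has); (15,11,has); (15,12,has); (16,10,has); (16,11,has); (16,12,has)
step 2: rule r1; match: 0->13, 1->1, 2->10, 3->12; deleted nodes 13; deleted edges (13,1,has); (13,10,has); (13,12,has); added nodes 17, 18, 19, 20, 21, 22, 23; added edges (20,1,has); (20,17,has); (20,19,has); (21,10,has); (21,17,has); (21,18,has); (22,12,has); (22,18,has); (22,19,has); (23,17,has); (23,18,has); (23,19,has); result: nodes: 1:pt, 2:pt, 4:pt, 5:pt, 7:pt, 9:F, 10:pt, 11:pt, 12:pt, 14:F, 15:F, 16:F, 17:pt, 18:pt, 19:pt, 20:F, 21:F, 22:F, 23:F edges: (9,1,hask); (9,4,has); (9,5,has); (9,7,has); (14,4,has); (14,10,has); (14,11,has); (15,7,has); (15,11,has); (15,12,has); (16,10,has); (16,11,has); (16,12,has); (20,1,has); (20,17,has); (20,19,has); (21,10,has); (21,17,has); (21,18,has); (22,12,has); (22,18,has); (22,19,has); (23,17,has); (23,18,has); (23,19,has)
final:
nodes: 1:pt, 2:pt, 4:pt, 5:pt, 7:pt, 9:F, 10:pt, 11:pt, 12:pt, 14:F, 15:F, 16:F, 17:pt, 18:pt, 19:pt, 20:F, 21:F, 22:F, 23:F
edges: (9,1,hask); (9,4,has); (9,5,has); (9,7,has); (14,4,has); (14,10,has); (14,11,has); (15,7,has); (15,11,has); (15,12,has); (16,10,has); (16,11,has); (16,12,has); (20,1,has); (20,17,has); (20,19,has); (21,10,has); (21,17,has); (21,18,has); (22,12,has); (22,18,has); (22,19,has); (23,17,has); (23,18,has); (23,19,has)


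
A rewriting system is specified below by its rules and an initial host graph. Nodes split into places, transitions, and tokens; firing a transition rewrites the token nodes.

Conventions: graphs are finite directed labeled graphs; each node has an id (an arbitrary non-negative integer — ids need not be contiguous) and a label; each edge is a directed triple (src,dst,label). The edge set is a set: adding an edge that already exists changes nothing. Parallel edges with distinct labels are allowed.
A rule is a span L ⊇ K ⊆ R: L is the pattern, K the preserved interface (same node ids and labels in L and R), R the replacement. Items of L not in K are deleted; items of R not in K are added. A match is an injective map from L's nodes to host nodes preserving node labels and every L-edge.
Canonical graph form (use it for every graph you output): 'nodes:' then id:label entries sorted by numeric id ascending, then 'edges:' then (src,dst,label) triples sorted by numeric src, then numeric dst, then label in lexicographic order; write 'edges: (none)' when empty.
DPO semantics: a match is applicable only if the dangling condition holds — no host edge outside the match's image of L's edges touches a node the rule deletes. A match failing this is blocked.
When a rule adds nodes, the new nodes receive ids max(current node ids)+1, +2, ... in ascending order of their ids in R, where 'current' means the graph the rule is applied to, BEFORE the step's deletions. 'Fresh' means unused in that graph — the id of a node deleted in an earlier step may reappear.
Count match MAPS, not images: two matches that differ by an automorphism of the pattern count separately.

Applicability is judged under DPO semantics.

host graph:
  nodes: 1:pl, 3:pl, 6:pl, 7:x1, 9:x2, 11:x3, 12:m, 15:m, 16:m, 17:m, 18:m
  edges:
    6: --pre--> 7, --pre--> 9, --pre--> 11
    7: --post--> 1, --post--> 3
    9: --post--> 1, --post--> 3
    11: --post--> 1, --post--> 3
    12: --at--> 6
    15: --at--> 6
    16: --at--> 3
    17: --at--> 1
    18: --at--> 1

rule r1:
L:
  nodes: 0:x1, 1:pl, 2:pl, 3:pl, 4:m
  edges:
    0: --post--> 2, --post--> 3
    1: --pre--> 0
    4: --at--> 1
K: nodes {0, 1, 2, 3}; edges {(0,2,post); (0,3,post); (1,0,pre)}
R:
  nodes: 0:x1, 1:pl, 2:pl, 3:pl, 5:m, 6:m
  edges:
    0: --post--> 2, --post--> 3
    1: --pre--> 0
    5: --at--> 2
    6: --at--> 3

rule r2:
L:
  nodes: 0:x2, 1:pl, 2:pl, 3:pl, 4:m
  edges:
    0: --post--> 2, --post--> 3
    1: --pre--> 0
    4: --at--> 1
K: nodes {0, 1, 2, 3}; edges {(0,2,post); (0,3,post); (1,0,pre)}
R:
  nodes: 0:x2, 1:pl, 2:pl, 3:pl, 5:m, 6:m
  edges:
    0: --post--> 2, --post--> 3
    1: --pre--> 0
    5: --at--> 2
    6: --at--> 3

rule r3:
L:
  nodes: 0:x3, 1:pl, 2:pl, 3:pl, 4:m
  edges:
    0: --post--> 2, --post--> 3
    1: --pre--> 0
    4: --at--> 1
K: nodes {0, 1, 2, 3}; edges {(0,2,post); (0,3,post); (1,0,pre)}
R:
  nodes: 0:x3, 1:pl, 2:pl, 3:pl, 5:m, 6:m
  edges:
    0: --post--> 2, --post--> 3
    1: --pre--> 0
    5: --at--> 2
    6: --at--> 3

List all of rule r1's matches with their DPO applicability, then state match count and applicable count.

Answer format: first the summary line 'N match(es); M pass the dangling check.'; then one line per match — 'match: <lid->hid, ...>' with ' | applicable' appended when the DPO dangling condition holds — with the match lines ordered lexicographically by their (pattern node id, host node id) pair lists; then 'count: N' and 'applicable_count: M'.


4 match(es); 4 pass the dangling check.
match: 0->7, 1->6, 2->1, 3->3, 4->12 | applicable
match: 0->7, 1->6, 2->1, 3->3, 4->15 | applicable
match: 0->7, 1->6, 2->3, 3->1, 4->12 | applicable
match: 0->7, 1->6, 2->3, 3->1, 4->15 | applicable
count: 4
applicable_count: 4


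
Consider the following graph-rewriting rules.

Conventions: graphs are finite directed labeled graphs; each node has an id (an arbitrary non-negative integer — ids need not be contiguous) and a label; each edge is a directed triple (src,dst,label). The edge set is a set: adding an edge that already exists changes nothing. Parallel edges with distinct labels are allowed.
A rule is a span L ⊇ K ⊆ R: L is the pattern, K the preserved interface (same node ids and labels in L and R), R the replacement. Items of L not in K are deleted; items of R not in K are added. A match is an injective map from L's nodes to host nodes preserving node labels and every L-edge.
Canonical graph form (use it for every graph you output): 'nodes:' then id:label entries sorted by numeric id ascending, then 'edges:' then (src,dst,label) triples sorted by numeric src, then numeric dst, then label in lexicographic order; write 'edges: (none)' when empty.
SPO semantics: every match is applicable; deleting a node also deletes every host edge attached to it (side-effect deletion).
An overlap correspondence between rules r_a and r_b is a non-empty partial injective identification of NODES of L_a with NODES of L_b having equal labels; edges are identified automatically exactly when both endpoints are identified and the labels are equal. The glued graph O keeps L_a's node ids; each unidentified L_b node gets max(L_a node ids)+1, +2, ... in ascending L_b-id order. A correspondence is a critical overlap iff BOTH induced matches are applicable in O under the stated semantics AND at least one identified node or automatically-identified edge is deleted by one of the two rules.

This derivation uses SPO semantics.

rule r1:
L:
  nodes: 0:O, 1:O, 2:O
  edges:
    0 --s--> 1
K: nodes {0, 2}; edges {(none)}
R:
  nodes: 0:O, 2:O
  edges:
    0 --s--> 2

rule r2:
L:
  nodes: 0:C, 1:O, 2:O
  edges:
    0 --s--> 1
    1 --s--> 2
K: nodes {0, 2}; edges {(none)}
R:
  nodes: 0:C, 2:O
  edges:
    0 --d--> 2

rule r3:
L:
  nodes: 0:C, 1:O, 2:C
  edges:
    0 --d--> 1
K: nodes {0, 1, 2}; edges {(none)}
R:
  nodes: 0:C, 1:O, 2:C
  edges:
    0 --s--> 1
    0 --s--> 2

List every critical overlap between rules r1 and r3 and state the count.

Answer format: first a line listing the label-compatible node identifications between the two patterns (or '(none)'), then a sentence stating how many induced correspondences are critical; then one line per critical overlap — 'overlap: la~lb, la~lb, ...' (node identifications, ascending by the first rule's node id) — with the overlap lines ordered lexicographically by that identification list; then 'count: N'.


label-compatible node identifications between L(r1) and L(r3): 0~1, 1~1, 2~1
1 of the induced correspondences is a critical overlap of r1 and r3.
overlap: 1~1
count: 1


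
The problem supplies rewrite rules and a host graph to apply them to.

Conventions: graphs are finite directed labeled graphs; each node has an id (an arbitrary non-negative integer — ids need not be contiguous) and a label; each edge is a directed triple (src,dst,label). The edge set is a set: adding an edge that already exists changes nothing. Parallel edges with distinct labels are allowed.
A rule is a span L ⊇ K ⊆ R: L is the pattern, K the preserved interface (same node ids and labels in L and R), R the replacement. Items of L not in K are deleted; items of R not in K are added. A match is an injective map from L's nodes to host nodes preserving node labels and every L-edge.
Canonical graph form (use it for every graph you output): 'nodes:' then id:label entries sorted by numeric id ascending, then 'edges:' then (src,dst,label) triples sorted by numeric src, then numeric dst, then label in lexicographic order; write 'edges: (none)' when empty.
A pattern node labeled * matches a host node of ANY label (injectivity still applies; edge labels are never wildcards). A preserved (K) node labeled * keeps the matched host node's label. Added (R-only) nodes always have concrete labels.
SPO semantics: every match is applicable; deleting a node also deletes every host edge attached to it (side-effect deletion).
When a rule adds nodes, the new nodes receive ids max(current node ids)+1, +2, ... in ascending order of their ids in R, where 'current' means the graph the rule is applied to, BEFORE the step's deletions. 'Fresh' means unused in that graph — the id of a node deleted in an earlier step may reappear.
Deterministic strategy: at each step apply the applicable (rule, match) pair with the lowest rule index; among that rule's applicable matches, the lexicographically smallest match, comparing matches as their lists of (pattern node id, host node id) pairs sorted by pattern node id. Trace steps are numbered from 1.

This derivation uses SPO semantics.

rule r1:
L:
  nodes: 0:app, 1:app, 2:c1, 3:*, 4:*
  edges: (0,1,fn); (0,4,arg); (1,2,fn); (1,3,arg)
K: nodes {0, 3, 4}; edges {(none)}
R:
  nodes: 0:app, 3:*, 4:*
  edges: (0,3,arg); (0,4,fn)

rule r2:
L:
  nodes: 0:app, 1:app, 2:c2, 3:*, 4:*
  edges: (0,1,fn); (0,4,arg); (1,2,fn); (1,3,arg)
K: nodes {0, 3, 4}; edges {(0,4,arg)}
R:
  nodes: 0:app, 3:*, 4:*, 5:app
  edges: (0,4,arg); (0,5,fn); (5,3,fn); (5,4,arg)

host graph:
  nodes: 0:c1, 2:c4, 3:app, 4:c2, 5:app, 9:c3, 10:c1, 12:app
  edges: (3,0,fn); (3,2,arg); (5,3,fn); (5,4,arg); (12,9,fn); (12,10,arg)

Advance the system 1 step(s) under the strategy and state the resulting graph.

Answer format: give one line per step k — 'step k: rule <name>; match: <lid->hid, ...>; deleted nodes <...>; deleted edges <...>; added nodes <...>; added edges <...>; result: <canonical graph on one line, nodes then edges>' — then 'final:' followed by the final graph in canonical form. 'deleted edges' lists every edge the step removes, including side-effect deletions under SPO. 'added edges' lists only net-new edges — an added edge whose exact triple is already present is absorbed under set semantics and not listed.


step 1: rule r1; match: 0->5, 1->3, 2->0, 3->2, 4->4; deleted nodes 0, 3; deleted edges (3,0,fn); (3,2,arg); (5,3,fn); (5,4,arg); added nodes (none); added edges (5,2,arg); (5,4,fn); result: nodes: 2:c4, 4:c2, 5:app, 9:c3, 10:c1, 12:app edges: (5,2,arg); (5,4,fn); (12,9,fn); (12,10,arg)
final:
nodes: 2:c4, 4:c2, 5:app, 9:c3, 10:c1, 12:app
edges: (5,2,arg); (5,4,fn); (12,9,fn); (12,10,arg)


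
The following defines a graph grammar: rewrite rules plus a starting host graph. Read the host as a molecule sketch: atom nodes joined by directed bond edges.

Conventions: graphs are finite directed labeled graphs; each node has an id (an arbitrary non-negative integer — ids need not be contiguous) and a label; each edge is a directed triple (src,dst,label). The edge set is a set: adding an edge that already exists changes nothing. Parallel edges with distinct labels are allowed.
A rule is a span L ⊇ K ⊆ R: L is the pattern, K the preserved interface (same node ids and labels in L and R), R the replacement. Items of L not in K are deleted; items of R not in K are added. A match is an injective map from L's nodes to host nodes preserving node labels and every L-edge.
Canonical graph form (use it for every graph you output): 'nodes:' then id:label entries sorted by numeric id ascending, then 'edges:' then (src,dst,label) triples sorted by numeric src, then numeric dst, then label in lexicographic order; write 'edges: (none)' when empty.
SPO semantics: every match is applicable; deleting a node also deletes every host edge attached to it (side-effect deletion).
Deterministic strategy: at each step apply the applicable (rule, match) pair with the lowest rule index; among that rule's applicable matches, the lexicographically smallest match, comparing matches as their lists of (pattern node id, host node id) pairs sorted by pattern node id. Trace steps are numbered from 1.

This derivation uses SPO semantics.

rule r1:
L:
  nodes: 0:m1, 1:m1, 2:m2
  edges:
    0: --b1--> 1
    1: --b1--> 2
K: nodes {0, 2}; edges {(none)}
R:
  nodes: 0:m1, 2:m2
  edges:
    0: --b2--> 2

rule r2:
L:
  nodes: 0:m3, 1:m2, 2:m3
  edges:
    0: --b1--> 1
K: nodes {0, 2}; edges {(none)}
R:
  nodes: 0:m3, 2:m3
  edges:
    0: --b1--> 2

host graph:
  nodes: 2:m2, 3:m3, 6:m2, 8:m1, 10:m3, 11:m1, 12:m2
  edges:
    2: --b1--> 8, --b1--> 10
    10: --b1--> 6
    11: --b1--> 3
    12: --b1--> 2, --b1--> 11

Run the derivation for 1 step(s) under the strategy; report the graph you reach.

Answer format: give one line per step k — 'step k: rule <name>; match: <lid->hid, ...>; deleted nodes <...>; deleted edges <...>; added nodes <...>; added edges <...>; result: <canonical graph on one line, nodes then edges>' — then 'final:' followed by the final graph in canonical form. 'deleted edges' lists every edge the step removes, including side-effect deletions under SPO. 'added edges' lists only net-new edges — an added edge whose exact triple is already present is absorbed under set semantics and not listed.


step 1: rule r2; match: 0->10, 1->6, 2->3; deleted nodes 6; deleted edges (10,6,b1); added nodes (none); added edges (10,3,b1); result: nodes: 2:m2, 3:m3, 8:m1, 10:m3, 11:m1, 12:m2 edges: (2,8,b1); (2,10,b1); (10,3,b1); (11,3,b1); (12,2,b1); (12,11,b1)
final:
nodes: 2:m2, 3:m3, 8:m1, 10:m3, 11:m1, 12:m2
edges: (2,8,b1); (2,10,b1); (10,3,b1); (11,3,b1); (12,2,b1); (12,11,b1)
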